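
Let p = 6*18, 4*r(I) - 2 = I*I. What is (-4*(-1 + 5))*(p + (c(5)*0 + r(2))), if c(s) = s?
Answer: -1752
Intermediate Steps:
r(I) = ½ + I²/4 (r(I) = ½ + (I*I)/4 = ½ + I²/4)
p = 108
(-4*(-1 + 5))*(p + (c(5)*0 + r(2))) = (-4*(-1 + 5))*(108 + (5*0 + (½ + (¼)*2²))) = (-4*4)*(108 + (0 + (½ + (¼)*4))) = -16*(108 + (0 + (½ + 1))) = -16*(108 + (0 + 3/2)) = -16*(108 + 3/2) = -16*219/2 = -1752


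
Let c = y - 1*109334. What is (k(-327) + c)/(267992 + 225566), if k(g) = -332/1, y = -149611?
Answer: -259277/493558 ≈ -0.52532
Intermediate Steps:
k(g) = -332 (k(g) = -332*1 = -332)
c = -258945 (c = -149611 - 1*109334 = -149611 - 109334 = -258945)
(k(-327) + c)/(267992 + 225566) = (-332 - 258945)/(267992 + 225566) = -259277/493558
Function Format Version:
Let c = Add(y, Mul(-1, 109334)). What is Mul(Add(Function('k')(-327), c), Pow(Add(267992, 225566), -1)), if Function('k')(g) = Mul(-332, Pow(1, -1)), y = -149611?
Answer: Rational(-259277, 493558) ≈ -0.52532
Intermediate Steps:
Function('k')(g) = -332 (Function('k')(g) = Mul(-332, 1) = -332)
c = -258945 (c = Add(-149611, Mul(-1, 109334)) = Add(-149611, -109334) = -258945)
Mul(Add(Function('k')(-327), c), Pow(Add(267992, 225566), -1)) = Mul(Add(-332, -258945), Pow(Add(267992, 225566), -1)) = Mul(-259277, Pow(493558, -1)) = Mul(-259277, Rational(1, 493558)) = Rational(-259277, 493558)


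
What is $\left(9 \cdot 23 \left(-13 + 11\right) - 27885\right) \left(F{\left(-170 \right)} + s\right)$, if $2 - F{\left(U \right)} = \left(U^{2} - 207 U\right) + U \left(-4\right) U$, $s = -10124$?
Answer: $-1171239012$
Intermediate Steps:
$F{\left(U \right)} = 2 + 3 U^{2} + 207 U$ ($F{\left(U \right)} = 2 - \left(\left(U^{2} - 207 U\right) + U \left(-4\right) U\right) = 2 - \left(\left(U^{2} - 207 U\right) + - 4 U U\right) = 2 - \left(\left(U^{2} - 207 U\right) - 4 U^{2}\right) = 2 - \left(- 207 U - 3 U^{2}\right) = 2 + \left(3 U^{2} + 207 U\right) = 2 + 3 U^{2} + 207 U$)
$\left(9 \cdot 23 \left(-13 + 11\right) - 27885\right) \left(F{\left(-170 \right)} + s\right) = \left(9 \cdot 23 \left(-13 + 11\right) - 27885\right) \left(\left(2 + 3 \left(-170\right)^{2} + 207 \left(-170\right)\right) - 10124\right) = \left(207 \left(-2\right) - 27885\right) \left(\left(2 + 3 \cdot 28900 - 35190\right) - 10124\right) = \left(-414 - 27885\right) \left(\left(2 + 86700 - 35190\right) - 10124\right) = - 28299 \left(51512 - 10124\right) = \left(-28299\right) 41388 = -1171239012$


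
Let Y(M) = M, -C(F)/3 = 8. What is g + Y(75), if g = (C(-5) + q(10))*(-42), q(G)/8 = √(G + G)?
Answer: 1083 - 672*√5 ≈ -419.64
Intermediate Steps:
C(F) = -24 (C(F) = -3*8 = -24)
q(G) = 8*√2*√G (q(G) = 8*√(G + G) = 8*√(2*G) = 8*(√2*√G) = 8*√2*√G)
g = 1008 - 672*√5 (g = (-24 + 8*√2*√10)*(-42) = (-24 + 16*√5)*(-42) = 1008 - 672*√5 ≈ -494.64)
g + Y(75) = (1008 - 672*√5) + 75 = 1083 - 672*√5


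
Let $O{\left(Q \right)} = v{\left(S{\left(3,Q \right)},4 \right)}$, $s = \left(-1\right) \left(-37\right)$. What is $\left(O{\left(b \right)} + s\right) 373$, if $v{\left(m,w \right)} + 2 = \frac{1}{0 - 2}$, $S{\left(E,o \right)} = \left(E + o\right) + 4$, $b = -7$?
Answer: $\frac{25737}{2} \approx 12869.0$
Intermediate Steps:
$s = 37$
$S{\left(E,o \right)} = 4 + E + o$
$v{\left(m,w \right)} = - \frac{5}{2}$ ($v{\left(m,w \right)} = -2 + \frac{1}{0 - 2} = -2 + \frac{1}{-2} = -2 - \frac{1}{2} = - \frac{5}{2}$)
$O{\left(Q \right)} = - \frac{5}{2}$
$\left(O{\left(b \right)} + s\right) 373 = \left(- \frac{5}{2} + 37\right) 373 = \frac{69}{2} \cdot 373 = \frac{25737}{2}$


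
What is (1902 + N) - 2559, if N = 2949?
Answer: 2292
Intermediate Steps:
(1902 + N) - 2559 = (1902 + 2949) - 2559 = 4851 - 2559 = 2292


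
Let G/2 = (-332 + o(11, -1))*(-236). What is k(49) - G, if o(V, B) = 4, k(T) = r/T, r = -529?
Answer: -7586513/49 ≈ -1.5483e+5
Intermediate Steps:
k(T) = -529/T
G = 154816 (G = 2*((-332 + 4)*(-236)) = 2*(-328*(-236)) = 2*77408 = 154816)
k(49) - G = -529/49 - 1*154816 = -529*1/49 - 154816 = -529/49 - 154816 = -7586513/49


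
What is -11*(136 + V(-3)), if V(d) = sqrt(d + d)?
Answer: -1496 - 11*I*sqrt(6) ≈ -1496.0 - 26.944*I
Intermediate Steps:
V(d) = sqrt(2)*sqrt(d) (V(d) = sqrt(2*d) = sqrt(2)*sqrt(d))
-11*(136 + V(-3)) = -11*(136 + sqrt(2)*sqrt(-3)) = -11*(136 + sqrt(2)*(I*sqrt(3))) = -11*(136 + I*sqrt(6)) = -1496 - 11*I*sqrt(6)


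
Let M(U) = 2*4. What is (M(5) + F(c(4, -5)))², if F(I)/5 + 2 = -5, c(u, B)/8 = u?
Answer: 729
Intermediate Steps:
M(U) = 8
c(u, B) = 8*u
F(I) = -35 (F(I) = -10 + 5*(-5) = -10 - 25 = -35)
(M(5) + F(c(4, -5)))² = (8 - 35)² = (-27)² = 729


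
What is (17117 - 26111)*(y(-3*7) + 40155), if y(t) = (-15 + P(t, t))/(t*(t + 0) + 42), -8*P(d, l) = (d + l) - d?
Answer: -232583072679/644 ≈ -3.6115e+8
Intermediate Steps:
P(d, l) = -l/8 (P(d, l) = -((d + l) - d)/8 = -l/8)
y(t) = (-15 - t/8)/(42 + t²) (y(t) = (-15 - t/8)/(t*(t + 0) + 42) = (-15 - t/8)/(t*t + 42) = (-15 - t/8)/(t² + 42) = (-15 - t/8)/(42 + t²))
(17117 - 26111)*(y(-3*7) + 40155) = (17117 - 26111)*((-120 - (-3)*7)/(8*(42 + (-3*7)²)) + 40155) = -8994*((-120 - 1*(-21))/(8*(42 + (-21)²)) + 40155) = -8994*((-120 + 21)/(8*(42 + 441)) + 40155) = -8994*((⅛)*(-99)/483 + 40155) = -8994*((⅛)*(1/483)*(-99) + 40155) = -8994*(-33/1288 + 40155) = -8994*51719607/1288 = -232583072679/644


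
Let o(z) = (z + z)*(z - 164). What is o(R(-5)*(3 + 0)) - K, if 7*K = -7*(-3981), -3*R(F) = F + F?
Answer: -7061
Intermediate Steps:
R(F) = -2*F/3 (R(F) = -(F + F)/3 = -2*F/3)
K = 3981 (K = (-7*(-3981))/7 = (⅐)*27867 = 3981)
o(z) = 2*z*(-164 + z) (o(z) = (2*z)*(-164 + z) = 2*z*(-164 + z))
o(R(-5)*(3 + 0)) - K = 2*((-⅔*(-5))*(3 + 0))*(-164 + (-⅔*(-5))*(3 + 0)) - 1*3981 = 2*((10/3)*3)*(-164 + (10/3)*3) - 3981 = 2*10*(-164 + 10) - 3981 = 2*10*(-154) - 3981 = -3080 - 3981 = -7061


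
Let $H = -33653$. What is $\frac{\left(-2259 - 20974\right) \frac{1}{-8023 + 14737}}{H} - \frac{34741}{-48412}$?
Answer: $\frac{80109419891}{111617443548} \approx 0.71771$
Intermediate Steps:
$\frac{\left(-2259 - 20974\right) \frac{1}{-8023 + 14737}}{H} - \frac{34741}{-48412} = \frac{\left(-2259 - 20974\right) \frac{1}{-8023 + 14737}}{-33653} - \frac{34741}{-48412} = - \frac{23233}{6714} \left(- \frac{1}{33653}\right) - - \frac{709}{988} = \left(-23233\right) \frac{1}{6714} \left(- \frac{1}{33653}\right) + \frac{709}{988} = \left(- \frac{23233}{6714}\right) \left(- \frac{1}{33653}\right) + \frac{709}{988} = \frac{23233}{225946242} + \frac{709}{988} = \frac{80109419891}{111617443548}$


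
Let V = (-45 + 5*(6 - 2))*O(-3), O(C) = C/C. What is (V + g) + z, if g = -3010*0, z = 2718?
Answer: 2693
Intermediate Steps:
O(C) = 1
V = -25 (V = (-45 + 5*(6 - 2))*1 = (-45 + 5*4)*1 = (-45 + 20)*1 = -25*1 = -25)
g = 0
(V + g) + z = (-25 + 0) + 2718 = -25 + 2718 = 2693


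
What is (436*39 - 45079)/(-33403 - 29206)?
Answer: 28075/62609 ≈ 0.44842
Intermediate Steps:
(436*39 - 45079)/(-33403 - 29206) = (17004 - 45079)/(-62609) = -28075*(-1/62609) = 28075/62609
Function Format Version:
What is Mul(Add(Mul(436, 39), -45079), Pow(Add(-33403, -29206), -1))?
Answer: Rational(28075, 62609) ≈ 0.44842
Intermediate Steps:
Mul(Add(Mul(436, 39), -45079), Pow(Add(-33403, -29206), -1)) = Mul(Add(17004, -45079), Pow(-62609, -1)) = Mul(-28075, Rational(-1, 62609)) = Rational(28075, 62609)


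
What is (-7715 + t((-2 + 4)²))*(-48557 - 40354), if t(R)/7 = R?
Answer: 683458857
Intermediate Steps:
t(R) = 7*R
(-7715 + t((-2 + 4)²))*(-48557 - 40354) = (-7715 + 7*(-2 + 4)²)*(-48557 - 40354) = (-7715 + 7*2²)*(-88911) = (-7715 + 7*4)*(-88911) = (-7715 + 28)*(-88911) = -7687*(-88911) = 683458857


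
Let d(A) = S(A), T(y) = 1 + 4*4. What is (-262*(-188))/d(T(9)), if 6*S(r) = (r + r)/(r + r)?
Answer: 295536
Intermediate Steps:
T(y) = 17 (T(y) = 1 + 16 = 17)
S(r) = 1/6 (S(r) = ((r + r)/(r + r))/6 = ((2*r)/((2*r)))/6 = ((2*r)*(1/(2*r)))/6 = (1/6)*1 = 1/6)
d(A) = 1/6
(-262*(-188))/d(T(9)) = (-262*(-188))/(1/6) = 49256*6 = 295536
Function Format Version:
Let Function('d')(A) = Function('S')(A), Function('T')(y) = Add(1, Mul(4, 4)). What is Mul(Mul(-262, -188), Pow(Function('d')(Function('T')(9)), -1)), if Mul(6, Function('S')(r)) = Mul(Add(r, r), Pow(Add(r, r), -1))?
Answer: 295536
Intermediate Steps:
Function('T')(y) = 17 (Function('T')(y) = Add(1, 16) = 17)
Function('S')(r) = Rational(1, 6) (Function('S')(r) = Mul(Rational(1, 6), Mul(Add(r, r), Pow(Add(r, r), -1))) = Mul(Rational(1, 6), Mul(Mul(2, r), Pow(Mul(2, r), -1))) = Mul(Rational(1, 6), Mul(Mul(2, r), Mul(Rational(1, 2), Pow(r, -1)))) = Mul(Rational(1, 6), 1) = Rational(1, 6))
Function('d')(A) = Rational(1, 6)
Mul(Mul(-262, -188), Pow(Function('d')(Function('T')(9)), -1)) = Mul(Mul(-262, -188), Pow(Rational(1, 6), -1)) = Mul(49256, 6) = 295536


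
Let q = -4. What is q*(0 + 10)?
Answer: -40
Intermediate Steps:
q*(0 + 10) = -4*(0 + 10) = -4*10 = -40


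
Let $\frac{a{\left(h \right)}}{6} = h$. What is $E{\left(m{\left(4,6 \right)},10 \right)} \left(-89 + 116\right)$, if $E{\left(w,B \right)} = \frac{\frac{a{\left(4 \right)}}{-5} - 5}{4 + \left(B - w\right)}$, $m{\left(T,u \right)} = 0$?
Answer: $- \frac{189}{10} \approx -18.9$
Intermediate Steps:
$a{\left(h \right)} = 6 h$
$E{\left(w,B \right)} = - \frac{49}{5 \left(4 + B - w\right)}$ ($E{\left(w,B \right)} = \frac{\frac{6 \cdot 4}{-5} - 5}{4 + \left(B - w\right)} = \frac{24 \left(- \frac{1}{5}\right) - 5}{4 + B - w} = \frac{- \frac{24}{5} - 5}{4 + B - w} = - \frac{49}{5 \left(4 + B - w\right)}$)
$E{\left(m{\left(4,6 \right)},10 \right)} \left(-89 + 116\right) = \frac{49}{5 \left(-4 + 0 - 10\right)} \left(-89 + 116\right) = \frac{49}{5 \left(-4 + 0 - 10\right)} 27 = \frac{49}{5 \left(-14\right)} 27 = \frac{49}{5} \left(- \frac{1}{14}\right) 27 = \left(- \frac{7}{10}\right) 27 = - \frac{189}{10}$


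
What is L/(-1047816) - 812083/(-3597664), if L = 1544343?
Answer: -28006628893/22438630368 ≈ -1.2481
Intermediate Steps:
L/(-1047816) - 812083/(-3597664) = 1544343/(-1047816) - 812083/(-3597664) = 1544343*(-1/1047816) - 812083*(-1/3597664) = -514781/349272 + 812083/3597664 = -28006628893/22438630368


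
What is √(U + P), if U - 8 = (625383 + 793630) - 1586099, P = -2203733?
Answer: I*√2370811 ≈ 1539.7*I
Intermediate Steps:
U = -167078 (U = 8 + ((625383 + 793630) - 1586099) = 8 + (1419013 - 1586099) = 8 - 167086 = -167078)
√(U + P) = √(-167078 - 2203733) = √(-2370811) = I*√2370811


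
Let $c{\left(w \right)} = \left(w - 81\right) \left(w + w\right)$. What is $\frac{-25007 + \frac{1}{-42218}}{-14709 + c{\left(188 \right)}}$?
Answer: $- \frac{1055745527}{1077530014} \approx -0.97978$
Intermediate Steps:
$c{\left(w \right)} = 2 w \left(-81 + w\right)$ ($c{\left(w \right)} = \left(-81 + w\right) 2 w = 2 w \left(-81 + w\right)$)
$\frac{-25007 + \frac{1}{-42218}}{-14709 + c{\left(188 \right)}} = \frac{-25007 + \frac{1}{-42218}}{-14709 + 2 \cdot 188 \left(-81 + 188\right)} = \frac{-25007 - \frac{1}{42218}}{-14709 + 2 \cdot 188 \cdot 107} = - \frac{1055745527}{42218 \left(-14709 + 40232\right)} = - \frac{1055745527}{42218 \cdot 25523} = \left(- \frac{1055745527}{42218}\right) \frac{1}{25523} = - \frac{1055745527}{1077530014}$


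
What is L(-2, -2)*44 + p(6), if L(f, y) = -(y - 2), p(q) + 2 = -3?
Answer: 171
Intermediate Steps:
p(q) = -5 (p(q) = -2 - 3 = -5)
L(f, y) = 2 - y (L(f, y) = -(-2 + y) = 2 - y)
L(-2, -2)*44 + p(6) = (2 - 1*(-2))*44 - 5 = (2 + 2)*44 - 5 = 4*44 - 5 = 176 - 5 = 171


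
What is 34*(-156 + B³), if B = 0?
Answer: -5304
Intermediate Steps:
34*(-156 + B³) = 34*(-156 + 0³) = 34*(-156 + 0) = 34*(-156) = -5304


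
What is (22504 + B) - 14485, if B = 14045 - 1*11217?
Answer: 10847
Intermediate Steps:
B = 2828 (B = 14045 - 11217 = 2828)
(22504 + B) - 14485 = (22504 + 2828) - 14485 = 25332 - 14485 = 10847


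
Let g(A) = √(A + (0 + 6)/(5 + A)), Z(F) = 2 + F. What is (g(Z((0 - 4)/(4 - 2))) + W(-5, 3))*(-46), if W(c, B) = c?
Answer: 230 - 46*√30/5 ≈ 179.61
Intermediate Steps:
g(A) = √(A + 6/(5 + A))
(g(Z((0 - 4)/(4 - 2))) + W(-5, 3))*(-46) = (√((6 + (2 + (0 - 4)/(4 - 2))*(5 + (2 + (0 - 4)/(4 - 2))))/(5 + (2 + (0 - 4)/(4 - 2)))) - 5)*(-46) = (√((6 + (2 - 4/2)*(5 + (2 - 4/2)))/(5 + (2 - 4/2))) - 5)*(-46) = (√((6 + (2 - 4*½)*(5 + (2 - 4*½)))/(5 + (2 - 4*½))) - 5)*(-46) = (√((6 + (2 - 2)*(5 + (2 - 2)))/(5 + (2 - 2))) - 5)*(-46) = (√((6 + 0*(5 + 0))/(5 + 0)) - 5)*(-46) = (√((6 + 0*5)/5) - 5)*(-46) = (√((6 + 0)/5) - 5)*(-46) = (√((⅕)*6) - 5)*(-46) = (√(6/5) - 5)*(-46) = (√30/5 - 5)*(-46) = (-5 + √30/5)*(-46) = 230 - 46*√30/5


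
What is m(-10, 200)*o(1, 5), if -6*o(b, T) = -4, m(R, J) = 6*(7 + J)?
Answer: 828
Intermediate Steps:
m(R, J) = 42 + 6*J
o(b, T) = ⅔ (o(b, T) = -⅙*(-4) = ⅔)
m(-10, 200)*o(1, 5) = (42 + 6*200)*(⅔) = (42 + 1200)*(⅔) = 1242*(⅔) = 828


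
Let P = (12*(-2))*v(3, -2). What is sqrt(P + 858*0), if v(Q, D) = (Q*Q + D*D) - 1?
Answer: 12*I*sqrt(2) ≈ 16.971*I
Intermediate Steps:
v(Q, D) = -1 + D**2 + Q**2 (v(Q, D) = (Q**2 + D**2) - 1 = (D**2 + Q**2) - 1 = -1 + D**2 + Q**2)
P = -288 (P = (12*(-2))*(-1 + (-2)**2 + 3**2) = -24*(-1 + 4 + 9) = -24*12 = -288)
sqrt(P + 858*0) = sqrt(-288 + 858*0) = sqrt(-288 + 0) = sqrt(-288) = 12*I*sqrt(2)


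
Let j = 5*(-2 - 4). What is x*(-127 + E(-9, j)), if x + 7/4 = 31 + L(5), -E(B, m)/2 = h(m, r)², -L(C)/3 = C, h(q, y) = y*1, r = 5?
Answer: -10089/4 ≈ -2522.3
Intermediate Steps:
h(q, y) = y
L(C) = -3*C
j = -30 (j = 5*(-6) = -30)
E(B, m) = -50 (E(B, m) = -2*5² = -2*25 = -50)
x = 57/4 (x = -7/4 + (31 - 3*5) = -7/4 + (31 - 15) = -7/4 + 16 = 57/4 ≈ 14.250)
x*(-127 + E(-9, j)) = 57*(-127 - 50)/4 = (57/4)*(-177) = -10089/4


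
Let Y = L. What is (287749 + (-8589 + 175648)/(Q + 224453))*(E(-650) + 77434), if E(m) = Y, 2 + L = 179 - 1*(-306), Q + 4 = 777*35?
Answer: 5642007090827555/251644 ≈ 2.2421e+10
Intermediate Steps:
Q = 27191 (Q = -4 + 777*35 = -4 + 27195 = 27191)
L = 483 (L = -2 + (179 - 1*(-306)) = -2 + (179 + 306) = -2 + 485 = 483)
Y = 483
E(m) = 483
(287749 + (-8589 + 175648)/(Q + 224453))*(E(-650) + 77434) = (287749 + (-8589 + 175648)/(27191 + 224453))*(483 + 77434) = (287749 + 167059/251644)*77917 = (72410476415/251644)*77917 = 5642007090827555/251644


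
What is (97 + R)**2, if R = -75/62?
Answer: 35271721/3844 ≈ 9175.8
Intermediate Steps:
R = -75/62 (R = -75*1/62 = -75/62 ≈ -1.2097)
(97 + R)**2 = (97 - 75/62)**2 = (5939/62)**2 = 35271721/3844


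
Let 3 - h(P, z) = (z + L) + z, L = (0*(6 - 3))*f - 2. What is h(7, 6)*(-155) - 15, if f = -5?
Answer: 1070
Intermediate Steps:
L = -2 (L = (0*(6 - 3))*(-5) - 2 = (0*3)*(-5) - 2 = 0*(-5) - 2 = 0 - 2 = -2)
h(P, z) = 5 - 2*z (h(P, z) = 3 - ((z - 2) + z) = 3 - ((-2 + z) + z) = 3 - (-2 + 2*z) = 3 + (2 - 2*z) = 5 - 2*z)
h(7, 6)*(-155) - 15 = (5 - 2*6)*(-155) - 15 = (5 - 12)*(-155) - 15 = -7*(-155) - 15 = 1085 - 15 = 1070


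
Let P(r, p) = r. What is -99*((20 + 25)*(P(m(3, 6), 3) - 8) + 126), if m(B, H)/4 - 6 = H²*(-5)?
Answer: 3123846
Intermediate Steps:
m(B, H) = 24 - 20*H² (m(B, H) = 24 + 4*(H²*(-5)) = 24 + 4*(-5*H²) = 24 - 20*H²)
-99*((20 + 25)*(P(m(3, 6), 3) - 8) + 126) = -99*((20 + 25)*((24 - 20*6²) - 8) + 126) = -99*(45*((24 - 20*36) - 8) + 126) = -99*(45*((24 - 720) - 8) + 126) = -99*(45*(-696 - 8) + 126) = -99*(45*(-704) + 126) = -99*(-31680 + 126) = -99*(-31554) = 3123846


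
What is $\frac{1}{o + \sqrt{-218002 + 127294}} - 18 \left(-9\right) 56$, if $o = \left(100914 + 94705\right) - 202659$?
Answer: $\frac{112611432784}{12413077} - \frac{i \sqrt{22677}}{24826154} \approx 9072.0 - 6.0657 \cdot 10^{-6} i$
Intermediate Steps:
$o = -7040$ ($o = 195619 - 202659 = -7040$)
$\frac{1}{o + \sqrt{-218002 + 127294}} - 18 \left(-9\right) 56 = \frac{1}{-7040 + \sqrt{-218002 + 127294}} - 18 \left(-9\right) 56 = \frac{1}{-7040 + \sqrt{-90708}} - \left(-162\right) 56 = \frac{1}{-7040 + 2 i \sqrt{22677}} - -9072 = \frac{1}{-7040 + 2 i \sqrt{22677}} + 9072 = 9072 + \frac{1}{-7040 + 2 i \sqrt{22677}}$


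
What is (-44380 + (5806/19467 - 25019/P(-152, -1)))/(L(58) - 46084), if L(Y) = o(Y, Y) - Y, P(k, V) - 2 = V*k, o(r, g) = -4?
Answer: 19076250227/19763132004 ≈ 0.96524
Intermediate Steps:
P(k, V) = 2 + V*k
L(Y) = -4 - Y
(-44380 + (5806/19467 - 25019/P(-152, -1)))/(L(58) - 46084) = (-44380 + (5806/19467 - 25019/(2 - 1*(-152))))/((-4 - 1*58) - 46084) = (-44380 + (5806*(1/19467) - 25019/(2 + 152)))/((-4 - 58) - 46084) = (-44380 + (5806/19467 - 25019/154))/(-62 - 46084) = (-44380 + (5806/19467 - 25019*1/154))/(-46146) = (-44380 + (5806/19467 - 25019/154))*(-1/46146) = (-44380 - 69450107/428274)*(-1/46146) = -19076250227/428274*(-1/46146) = 19076250227/19763132004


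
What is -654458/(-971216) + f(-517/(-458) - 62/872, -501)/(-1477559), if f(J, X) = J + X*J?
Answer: 12075057794775571/17909878707435992 ≈ 0.67421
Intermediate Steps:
f(J, X) = J + J*X
-654458/(-971216) + f(-517/(-458) - 62/872, -501)/(-1477559) = -654458/(-971216) + ((-517/(-458) - 62/872)*(1 - 501))/(-1477559) = -654458*(-1/971216) + ((-517*(-1/458) - 62*1/872)*(-500))*(-1/1477559) = 327229/485608 + ((517/458 - 31/436)*(-500))*(-1/1477559) = 327229/485608 + ((105607/99844)*(-500))*(-1/1477559) = 327229/485608 - 13200875/24961*(-1/1477559) = 327229/485608 + 13200875/36881350199 = 12075057794775571/17909878707435992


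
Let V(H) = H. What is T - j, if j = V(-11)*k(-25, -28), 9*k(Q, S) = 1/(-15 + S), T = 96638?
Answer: 37398895/387 ≈ 96638.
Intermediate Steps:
k(Q, S) = 1/(9*(-15 + S))
j = 11/387 (j = -11/(9*(-15 - 28)) = -11/(9*(-43)) = -11*(-1)/(9*43) = -11*(-1/387) = 11/387 ≈ 0.028424)
T - j = 96638 - 1*11/387 = 96638 - 11/387 = 37398895/387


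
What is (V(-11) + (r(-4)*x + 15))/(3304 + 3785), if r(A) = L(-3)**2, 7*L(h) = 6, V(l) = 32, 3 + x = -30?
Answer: 1115/347361 ≈ 0.0032099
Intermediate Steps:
x = -33 (x = -3 - 30 = -33)
L(h) = 6/7 (L(h) = (1/7)*6 = 6/7)
r(A) = 36/49 (r(A) = (6/7)**2 = 36/49)
(V(-11) + (r(-4)*x + 15))/(3304 + 3785) = (32 + ((36/49)*(-33) + 15))/(3304 + 3785) = (32 + (-1188/49 + 15))/7089 = (32 - 453/49)*(1/7089) = (1115/49)*(1/7089) = 1115/347361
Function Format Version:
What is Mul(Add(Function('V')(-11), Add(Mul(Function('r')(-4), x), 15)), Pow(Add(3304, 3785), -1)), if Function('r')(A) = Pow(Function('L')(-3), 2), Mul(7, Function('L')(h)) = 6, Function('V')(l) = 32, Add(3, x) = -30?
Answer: Rational(1115, 347361) ≈ 0.0032099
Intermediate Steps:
x = -33 (x = Add(-3, -30) = -33)
Function('L')(h) = Rational(6, 7) (Function('L')(h) = Mul(Rational(1, 7), 6) = Rational(6, 7))
Function('r')(A) = Rational(36, 49) (Function('r')(A) = Pow(Rational(6, 7), 2) = Rational(36, 49))
Mul(Add(Function('V')(-11), Add(Mul(Function('r')(-4), x), 15)), Pow(Add(3304, 3785), -1)) = Mul(Add(32, Add(Mul(Rational(36, 49), -33), 15)), Pow(Add(3304, 3785), -1)) = Mul(Add(32, Add(Rational(-1188, 49), 15)), Pow(7089, -1)) = Mul(Add(32, Rational(-453, 49)), Rational(1, 7089)) = Mul(Rational(1115, 49), Rational(1, 7089)) = Rational(1115, 347361)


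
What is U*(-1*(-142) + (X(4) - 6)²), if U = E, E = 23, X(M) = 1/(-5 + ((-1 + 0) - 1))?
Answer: 202561/49 ≈ 4133.9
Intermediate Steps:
X(M) = -⅐ (X(M) = 1/(-5 + (-1 - 1)) = 1/(-5 - 2) = 1/(-7) = -⅐)
U = 23
U*(-1*(-142) + (X(4) - 6)²) = 23*(-1*(-142) + (-⅐ - 6)²) = 23*(142 + (-43/7)²) = 23*(142 + 1849/49) = 23*(8807/49) = 202561/49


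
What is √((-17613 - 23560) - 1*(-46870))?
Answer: 3*√633 ≈ 75.479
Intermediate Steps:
√((-17613 - 23560) - 1*(-46870)) = √(-41173 + 46870) = √5697 = 3*√633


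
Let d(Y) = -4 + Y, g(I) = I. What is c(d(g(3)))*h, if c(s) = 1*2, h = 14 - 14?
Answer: 0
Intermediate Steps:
h = 0
c(s) = 2
c(d(g(3)))*h = 2*0 = 0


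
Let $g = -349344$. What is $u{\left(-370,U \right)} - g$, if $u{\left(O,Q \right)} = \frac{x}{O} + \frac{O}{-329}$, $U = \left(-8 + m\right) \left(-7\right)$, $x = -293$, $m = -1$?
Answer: $\frac{42525878417}{121730} \approx 3.4935 \cdot 10^{5}$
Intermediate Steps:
$U = 63$ ($U = \left(-8 - 1\right) \left(-7\right) = \left(-9\right) \left(-7\right) = 63$)
$u{\left(O,Q \right)} = - \frac{293}{O} - \frac{O}{329}$ ($u{\left(O,Q \right)} = - \frac{293}{O} + \frac{O}{-329} = - \frac{293}{O} + O \left(- \frac{1}{329}\right) = - \frac{293}{O} - \frac{O}{329}$)
$u{\left(-370,U \right)} - g = \left(- \frac{293}{-370} - - \frac{370}{329}\right) - -349344 = \left(\left(-293\right) \left(- \frac{1}{370}\right) + \frac{370}{329}\right) + 349344 = \left(\frac{293}{370} + \frac{370}{329}\right) + 349344 = \frac{233297}{121730} + 349344 = \frac{42525878417}{121730}$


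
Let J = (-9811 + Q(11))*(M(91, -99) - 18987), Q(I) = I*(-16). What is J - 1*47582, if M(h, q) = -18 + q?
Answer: 190744066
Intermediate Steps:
Q(I) = -16*I
J = 190791648 (J = (-9811 - 16*11)*((-18 - 99) - 18987) = (-9811 - 176)*(-117 - 18987) = -9987*(-19104) = 190791648)
J - 1*47582 = 190791648 - 1*47582 = 190791648 - 47582 = 190744066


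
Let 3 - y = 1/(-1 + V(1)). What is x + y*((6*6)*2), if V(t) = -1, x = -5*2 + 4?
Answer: 246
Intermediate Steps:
x = -6 (x = -10 + 4 = -6)
y = 7/2 (y = 3 - 1/(-1 - 1) = 3 - 1/(-2) = 3 - 1*(-½) = 3 + ½ = 7/2 ≈ 3.5000)
x + y*((6*6)*2) = -6 + 7*((6*6)*2)/2 = -6 + 7*(36*2)/2 = -6 + (7/2)*72 = -6 + 252 = 246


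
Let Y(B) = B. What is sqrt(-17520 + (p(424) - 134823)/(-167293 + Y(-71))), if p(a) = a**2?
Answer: I*sqrt(13632087121217)/27894 ≈ 132.36*I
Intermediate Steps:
sqrt(-17520 + (p(424) - 134823)/(-167293 + Y(-71))) = sqrt(-17520 + (424**2 - 134823)/(-167293 - 71)) = sqrt(-17520 + (179776 - 134823)/(-167364)) = sqrt(-17520 + 44953*(-1/167364)) = sqrt(-17520 - 44953/167364) = sqrt(-2932262233/167364) = I*sqrt(13632087121217)/27894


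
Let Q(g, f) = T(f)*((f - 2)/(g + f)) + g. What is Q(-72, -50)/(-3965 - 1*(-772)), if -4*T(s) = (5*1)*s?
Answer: 2767/194773 ≈ 0.014206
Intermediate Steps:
T(s) = -5*s/4 (T(s) = -5*1*s/4 = -5*s/4)
Q(g, f) = g - 5*f*(-2 + f)/(4*(f + g)) (Q(g, f) = (-5*f/4)*((f - 2)/(g + f)) + g = (-5*f/4)*((-2 + f)/(f + g)) + g = -5*f*(-2 + f)/(4*(f + g)) + g = g - 5*f*(-2 + f)/(4*(f + g)))
Q(-72, -50)/(-3965 - 1*(-772)) = (((-72)² - 5/4*(-50)² + (5/2)*(-50) - 50*(-72))/(-50 - 72))/(-3965 - 1*(-772)) = ((5184 - 5/4*2500 - 125 + 3600)/(-122))/(-3965 + 772) = -(5184 - 3125 - 125 + 3600)/122/(-3193) = -1/122*5534*(-1/3193) = -2767/61*(-1/3193) = 2767/194773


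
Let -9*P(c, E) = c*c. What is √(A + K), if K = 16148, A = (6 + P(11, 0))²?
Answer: √1312477/9 ≈ 127.29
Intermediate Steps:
P(c, E) = -c²/9 (P(c, E) = -c*c/9 = -c²/9)
A = 4489/81 (A = (6 - ⅑*11²)² = (6 - ⅑*121)² = (6 - 121/9)² = (-67/9)² = 4489/81 ≈ 55.420)
√(A + K) = √(4489/81 + 16148) = √(1312477/81) = √1312477/9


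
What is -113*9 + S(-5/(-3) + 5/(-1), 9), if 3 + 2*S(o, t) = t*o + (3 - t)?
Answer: -2073/2 ≈ -1036.5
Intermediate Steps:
S(o, t) = -t/2 + o*t/2 (S(o, t) = -3/2 + (t*o + (3 - t))/2 = -3/2 + (o*t + (3 - t))/2 = -3/2 + (3 - t + o*t)/2 = -3/2 + (3/2 - t/2 + o*t/2) = -t/2 + o*t/2)
-113*9 + S(-5/(-3) + 5/(-1), 9) = -113*9 + (½)*9*(-1 + (-5/(-3) + 5/(-1))) = -1017 + (½)*9*(-1 + (-5*(-⅓) + 5*(-1))) = -1017 + (½)*9*(-1 + (5/3 - 5)) = -1017 + (½)*9*(-1 - 10/3) = -1017 + (½)*9*(-13/3) = -1017 - 39/2 = -2073/2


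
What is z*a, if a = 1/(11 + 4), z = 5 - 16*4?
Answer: -59/15 ≈ -3.9333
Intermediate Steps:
z = -59 (z = 5 - 64 = -59)
a = 1/15 ≈ 0.066667
z*a = -59*1/15 = -59/15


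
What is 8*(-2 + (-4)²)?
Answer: 112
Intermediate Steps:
8*(-2 + (-4)²) = 8*(-2 + 16) = 8*14 = 112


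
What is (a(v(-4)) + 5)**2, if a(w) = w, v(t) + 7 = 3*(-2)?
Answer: 64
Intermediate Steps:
v(t) = -13 (v(t) = -7 + 3*(-2) = -7 - 6 = -13)
(a(v(-4)) + 5)**2 = (-13 + 5)**2 = (-8)**2 = 64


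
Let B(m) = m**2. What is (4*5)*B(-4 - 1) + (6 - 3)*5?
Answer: 515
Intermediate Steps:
(4*5)*B(-4 - 1) + (6 - 3)*5 = (4*5)*(-4 - 1)**2 + (6 - 3)*5 = 20*(-5)**2 + 3*5 = 20*25 + 15 = 500 + 15 = 515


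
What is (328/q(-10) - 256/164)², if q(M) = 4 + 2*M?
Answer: 3272481/6724 ≈ 486.69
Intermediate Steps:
(328/q(-10) - 256/164)² = (328/(4 + 2*(-10)) - 256/164)² = (328/(4 - 20) - 256*1/164)² = (328/(-16) - 64/41)² = (328*(-1/16) - 64/41)² = (-41/2 - 64/41)² = (-1809/82)² = 3272481/6724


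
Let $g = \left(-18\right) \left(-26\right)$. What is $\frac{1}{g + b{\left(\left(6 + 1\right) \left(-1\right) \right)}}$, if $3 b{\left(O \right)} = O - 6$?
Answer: $\frac{3}{1391} \approx 0.0021567$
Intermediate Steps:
$b{\left(O \right)} = -2 + \frac{O}{3}$ ($b{\left(O \right)} = \frac{O - 6}{3} = \frac{-6 + O}{3} = -2 + \frac{O}{3}$)
$g = 468$
$\frac{1}{g + b{\left(\left(6 + 1\right) \left(-1\right) \right)}} = \frac{1}{468 + \left(-2 + \frac{\left(6 + 1\right) \left(-1\right)}{3}\right)} = \frac{1}{468 + \left(-2 + \frac{7 \left(-1\right)}{3}\right)} = \frac{1}{468 + \left(-2 + \frac{1}{3} \left(-7\right)\right)} = \frac{1}{468 - \frac{13}{3}} = \frac{1}{\frac{1391}{3}} = \frac{3}{1391}$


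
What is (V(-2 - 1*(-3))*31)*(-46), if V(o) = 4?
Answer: -5704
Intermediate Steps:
(V(-2 - 1*(-3))*31)*(-46) = (4*31)*(-46) = 124*(-46) = -5704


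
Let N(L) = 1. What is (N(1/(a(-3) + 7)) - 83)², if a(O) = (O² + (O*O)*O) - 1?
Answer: 6724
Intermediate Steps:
a(O) = -1 + O² + O³ (a(O) = (O² + O²*O) - 1 = (O² + O³) - 1 = -1 + O² + O³)
(N(1/(a(-3) + 7)) - 83)² = (1 - 83)² = (-82)² = 6724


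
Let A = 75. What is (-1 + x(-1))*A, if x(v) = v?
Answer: -150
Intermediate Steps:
(-1 + x(-1))*A = (-1 - 1)*75 = -2*75 = -150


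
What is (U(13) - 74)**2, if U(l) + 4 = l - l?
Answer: 6084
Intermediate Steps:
U(l) = -4 (U(l) = -4 + (l - l) = -4 + 0 = -4)
(U(13) - 74)**2 = (-4 - 74)**2 = (-78)**2 = 6084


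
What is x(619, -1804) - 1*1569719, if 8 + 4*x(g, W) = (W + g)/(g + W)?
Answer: -6278883/4 ≈ -1.5697e+6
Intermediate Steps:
x(g, W) = -7/4 (x(g, W) = -2 + ((W + g)/(g + W))/4 = -2 + ((W + g)/(W + g))/4 = -2 + (¼)*1 = -2 + ¼ = -7/4)
x(619, -1804) - 1*1569719 = -7/4 - 1*1569719 = -7/4 - 1569719 = -6278883/4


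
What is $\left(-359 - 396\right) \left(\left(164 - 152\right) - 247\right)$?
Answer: $177425$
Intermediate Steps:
$\left(-359 - 396\right) \left(\left(164 - 152\right) - 247\right) = - 755 \left(12 - 247\right) = \left(-755\right) \left(-235\right) = 177425$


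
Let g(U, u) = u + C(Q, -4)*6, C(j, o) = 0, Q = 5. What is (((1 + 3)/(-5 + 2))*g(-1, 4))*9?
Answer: -48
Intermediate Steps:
g(U, u) = u (g(U, u) = u + 0*6 = u + 0 = u)
(((1 + 3)/(-5 + 2))*g(-1, 4))*9 = (((1 + 3)/(-5 + 2))*4)*9 = ((4/(-3))*4)*9 = ((4*(-⅓))*4)*9 = -4/3*4*9 = -16/3*9 = -48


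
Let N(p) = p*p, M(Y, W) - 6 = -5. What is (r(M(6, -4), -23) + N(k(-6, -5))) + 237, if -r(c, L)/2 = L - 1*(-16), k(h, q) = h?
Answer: 287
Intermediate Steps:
M(Y, W) = 1 (M(Y, W) = 6 - 5 = 1)
r(c, L) = -32 - 2*L (r(c, L) = -2*(L - 1*(-16)) = -2*(L + 16) = -2*(16 + L) = -32 - 2*L)
N(p) = p²
(r(M(6, -4), -23) + N(k(-6, -5))) + 237 = ((-32 - 2*(-23)) + (-6)²) + 237 = ((-32 + 46) + 36) + 237 = (14 + 36) + 237 = 50 + 237 = 287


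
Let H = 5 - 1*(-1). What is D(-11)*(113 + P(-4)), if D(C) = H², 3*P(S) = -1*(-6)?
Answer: 4140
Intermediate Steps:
P(S) = 2 (P(S) = (-1*(-6))/3 = (⅓)*6 = 2)
H = 6 (H = 5 + 1 = 6)
D(C) = 36 (D(C) = 6² = 36)
D(-11)*(113 + P(-4)) = 36*(113 + 2) = 36*115 = 4140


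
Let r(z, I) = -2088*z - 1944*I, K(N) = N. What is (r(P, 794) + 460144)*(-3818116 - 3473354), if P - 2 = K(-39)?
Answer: 7336210459920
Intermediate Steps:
P = -37 (P = 2 - 39 = -37)
(r(P, 794) + 460144)*(-3818116 - 3473354) = ((-2088*(-37) - 1944*794) + 460144)*(-3818116 - 3473354) = ((77256 - 1543536) + 460144)*(-7291470) = (-1466280 + 460144)*(-7291470) = -1006136*(-7291470) = 7336210459920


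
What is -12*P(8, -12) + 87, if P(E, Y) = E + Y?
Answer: 135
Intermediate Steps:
-12*P(8, -12) + 87 = -12*(8 - 12) + 87 = -12*(-4) + 87 = 48 + 87 = 135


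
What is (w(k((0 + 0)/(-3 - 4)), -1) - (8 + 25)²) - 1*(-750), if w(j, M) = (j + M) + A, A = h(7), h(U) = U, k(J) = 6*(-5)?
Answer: -363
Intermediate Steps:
k(J) = -30
A = 7
w(j, M) = 7 + M + j (w(j, M) = (j + M) + 7 = (M + j) + 7 = 7 + M + j)
(w(k((0 + 0)/(-3 - 4)), -1) - (8 + 25)²) - 1*(-750) = ((7 - 1 - 30) - (8 + 25)²) - 1*(-750) = (-24 - 1*33²) + 750 = (-24 - 1*1089) + 750 = (-24 - 1089) + 750 = -1113 + 750 = -363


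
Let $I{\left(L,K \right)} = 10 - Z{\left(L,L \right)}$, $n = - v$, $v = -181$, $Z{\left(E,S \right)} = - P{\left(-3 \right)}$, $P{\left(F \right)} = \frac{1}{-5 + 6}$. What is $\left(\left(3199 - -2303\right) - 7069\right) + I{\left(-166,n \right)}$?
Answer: $-1556$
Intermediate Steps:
$P{\left(F \right)} = 1$ ($P{\left(F \right)} = 1^{-1} = 1$)
$Z{\left(E,S \right)} = -1$ ($Z{\left(E,S \right)} = \left(-1\right) 1 = -1$)
$n = 181$ ($n = \left(-1\right) \left(-181\right) = 181$)
$I{\left(L,K \right)} = 11$ ($I{\left(L,K \right)} = 10 - -1 = 10 + 1 = 11$)
$\left(\left(3199 - -2303\right) - 7069\right) + I{\left(-166,n \right)} = \left(\left(3199 - -2303\right) - 7069\right) + 11 = \left(\left(3199 + 2303\right) - 7069\right) + 11 = \left(5502 - 7069\right) + 11 = -1567 + 11 = -1556$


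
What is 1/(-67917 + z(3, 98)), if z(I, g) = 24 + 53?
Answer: -1/67840 ≈ -1.4741e-5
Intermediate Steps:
z(I, g) = 77
1/(-67917 + z(3, 98)) = 1/(-67917 + 77) = 1/(-67840) = -1/67840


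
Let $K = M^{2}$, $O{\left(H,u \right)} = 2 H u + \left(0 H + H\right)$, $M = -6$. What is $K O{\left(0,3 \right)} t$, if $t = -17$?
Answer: $0$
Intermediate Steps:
$O{\left(H,u \right)} = H + 2 H u$ ($O{\left(H,u \right)} = 2 H u + \left(0 + H\right) = 2 H u + H = H + 2 H u$)
$K = 36$ ($K = \left(-6\right)^{2} = 36$)
$K O{\left(0,3 \right)} t = 36 \cdot 0 \left(1 + 2 \cdot 3\right) \left(-17\right) = 36 \cdot 0 \left(1 + 6\right) \left(-17\right) = 36 \cdot 0 \cdot 7 \left(-17\right) = 36 \cdot 0 \left(-17\right) = 0 \left(-17\right) = 0$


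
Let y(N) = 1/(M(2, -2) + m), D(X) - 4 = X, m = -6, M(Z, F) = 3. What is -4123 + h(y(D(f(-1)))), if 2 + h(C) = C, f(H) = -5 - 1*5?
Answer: -12376/3 ≈ -4125.3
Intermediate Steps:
f(H) = -10 (f(H) = -5 - 5 = -10)
D(X) = 4 + X
y(N) = -1/3 (y(N) = 1/(3 - 6) = 1/(-3) = -1/3)
h(C) = -2 + C
-4123 + h(y(D(f(-1)))) = -4123 + (-2 - 1/3) = -4123 - 7/3 = -12376/3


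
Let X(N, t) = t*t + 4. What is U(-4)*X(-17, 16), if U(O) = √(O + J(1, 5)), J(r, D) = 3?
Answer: 260*I ≈ 260.0*I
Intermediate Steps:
U(O) = √(3 + O) (U(O) = √(O + 3) = √(3 + O))
X(N, t) = 4 + t² (X(N, t) = t² + 4 = 4 + t²)
U(-4)*X(-17, 16) = √(3 - 4)*(4 + 16²) = √(-1)*(4 + 256) = I*260 = 260*I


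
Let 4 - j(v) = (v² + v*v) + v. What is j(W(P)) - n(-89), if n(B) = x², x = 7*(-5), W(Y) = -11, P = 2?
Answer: -1452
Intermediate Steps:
j(v) = 4 - v - 2*v² (j(v) = 4 - ((v² + v*v) + v) = 4 - ((v² + v²) + v) = 4 - (2*v² + v) = 4 - (v + 2*v²) = 4 + (-v - 2*v²) = 4 - v - 2*v²)
x = -35
n(B) = 1225 (n(B) = (-35)² = 1225)
j(W(P)) - n(-89) = (4 - 1*(-11) - 2*(-11)²) - 1*1225 = (4 + 11 - 2*121) - 1225 = (4 + 11 - 242) - 1225 = -227 - 1225 = -1452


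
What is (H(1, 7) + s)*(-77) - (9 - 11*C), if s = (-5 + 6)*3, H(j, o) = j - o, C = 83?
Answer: 1135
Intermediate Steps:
s = 3 (s = 1*3 = 3)
(H(1, 7) + s)*(-77) - (9 - 11*C) = ((1 - 1*7) + 3)*(-77) - (9 - 11*83) = ((1 - 7) + 3)*(-77) - (9 - 913) = (-6 + 3)*(-77) - 1*(-904) = -3*(-77) + 904 = 231 + 904 = 1135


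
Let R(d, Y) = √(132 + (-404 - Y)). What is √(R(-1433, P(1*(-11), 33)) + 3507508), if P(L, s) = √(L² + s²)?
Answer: √(3507508 + I*√(272 + 11*√10)) ≈ 1872.8 + 0.005*I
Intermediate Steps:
R(d, Y) = √(-272 - Y)
√(R(-1433, P(1*(-11), 33)) + 3507508) = √(√(-272 - √((1*(-11))² + 33²)) + 3507508) = √(√(-272 - √((-11)² + 1089)) + 3507508) = √(√(-272 - √(121 + 1089)) + 3507508) = √(√(-272 - √1210) + 3507508) = √(√(-272 - 11*√10) + 3507508) = √(3507508 + √(-272 - 11*√10))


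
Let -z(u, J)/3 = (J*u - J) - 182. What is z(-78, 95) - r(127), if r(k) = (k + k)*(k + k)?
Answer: -41455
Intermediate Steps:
r(k) = 4*k² (r(k) = (2*k)*(2*k) = 4*k²)
z(u, J) = 546 + 3*J - 3*J*u (z(u, J) = -3*((J*u - J) - 182) = -3*((-J + J*u) - 182) = -3*(-182 - J + J*u) = 546 + 3*J - 3*J*u)
z(-78, 95) - r(127) = (546 + 3*95 - 3*95*(-78)) - 4*127² = (546 + 285 + 22230) - 4*16129 = 23061 - 1*64516 = 23061 - 64516 = -41455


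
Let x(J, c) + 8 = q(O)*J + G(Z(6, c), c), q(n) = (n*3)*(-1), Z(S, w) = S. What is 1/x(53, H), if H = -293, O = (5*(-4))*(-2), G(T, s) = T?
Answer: -1/6362 ≈ -0.00015718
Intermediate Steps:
O = 40 (O = -20*(-2) = 40)
q(n) = -3*n (q(n) = (3*n)*(-1) = -3*n)
x(J, c) = -2 - 120*J (x(J, c) = -8 + ((-3*40)*J + 6) = -8 + (-120*J + 6) = -8 + (6 - 120*J) = -2 - 120*J)
1/x(53, H) = 1/(-2 - 120*53) = 1/(-2 - 6360) = 1/(-6362) = -1/6362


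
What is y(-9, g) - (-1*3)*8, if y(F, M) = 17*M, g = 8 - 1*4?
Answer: 92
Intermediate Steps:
g = 4 (g = 8 - 4 = 4)
y(-9, g) - (-1*3)*8 = 17*4 - (-1*3)*8 = 68 - (-3)*8 = 68 - 1*(-24) = 68 + 24 = 92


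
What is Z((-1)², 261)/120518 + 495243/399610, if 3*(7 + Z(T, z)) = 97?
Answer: 89543728991/72240296970 ≈ 1.2395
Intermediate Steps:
Z(T, z) = 76/3 (Z(T, z) = -7 + (⅓)*97 = -7 + 97/3 = 76/3)
Z((-1)², 261)/120518 + 495243/399610 = (76/3)/120518 + 495243/399610 = (76/3)*(1/120518) + 495243*(1/399610) = 38/180777 + 495243/399610 = 89543728991/72240296970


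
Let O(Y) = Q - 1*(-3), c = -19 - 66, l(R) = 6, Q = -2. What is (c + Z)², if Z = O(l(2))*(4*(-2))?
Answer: 8649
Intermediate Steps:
c = -85
O(Y) = 1 (O(Y) = -2 - 1*(-3) = -2 + 3 = 1)
Z = -8 (Z = 1*(4*(-2)) = 1*(-8) = -8)
(c + Z)² = (-85 - 8)² = (-93)² = 8649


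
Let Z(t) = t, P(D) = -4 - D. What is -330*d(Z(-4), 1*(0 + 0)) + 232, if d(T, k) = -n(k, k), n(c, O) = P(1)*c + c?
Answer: 232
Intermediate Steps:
n(c, O) = -4*c (n(c, O) = (-4 - 1*1)*c + c = (-4 - 1)*c + c = -5*c + c = -4*c)
d(T, k) = 4*k (d(T, k) = -(-4)*k = 4*k)
-330*d(Z(-4), 1*(0 + 0)) + 232 = -1320*1*(0 + 0) + 232 = -1320*1*0 + 232 = -1320*0 + 232 = -330*0 + 232 = 0 + 232 = 232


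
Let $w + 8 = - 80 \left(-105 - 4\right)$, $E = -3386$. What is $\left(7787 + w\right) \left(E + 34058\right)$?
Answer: $506057328$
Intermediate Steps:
$w = 8712$ ($w = -8 - 80 \left(-105 - 4\right) = -8 - -8720 = -8 + 8720 = 8712$)
$\left(7787 + w\right) \left(E + 34058\right) = \left(7787 + 8712\right) \left(-3386 + 34058\right) = 16499 \cdot 30672 = 506057328$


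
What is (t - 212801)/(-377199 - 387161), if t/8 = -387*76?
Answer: 448097/764360 ≈ 0.58624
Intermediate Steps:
t = -235296 (t = 8*(-387*76) = 8*(-29412) = -235296)
(t - 212801)/(-377199 - 387161) = (-235296 - 212801)/(-377199 - 387161) = -448097/(-764360) = -448097*(-1/764360) = 448097/764360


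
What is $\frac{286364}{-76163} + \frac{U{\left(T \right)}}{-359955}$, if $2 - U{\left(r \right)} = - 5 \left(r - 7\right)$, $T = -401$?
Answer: $- \frac{102922933426}{27415252665} \approx -3.7542$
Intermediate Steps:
$U{\left(r \right)} = -33 + 5 r$ ($U{\left(r \right)} = 2 - - 5 \left(r - 7\right) = 2 - - 5 \left(-7 + r\right) = 2 - \left(35 - 5 r\right) = 2 + \left(-35 + 5 r\right) = -33 + 5 r$)
$\frac{286364}{-76163} + \frac{U{\left(T \right)}}{-359955} = \frac{286364}{-76163} + \frac{-33 + 5 \left(-401\right)}{-359955} = 286364 \left(- \frac{1}{76163}\right) + \left(-33 - 2005\right) \left(- \frac{1}{359955}\right) = - \frac{286364}{76163} - - \frac{2038}{359955} = - \frac{286364}{76163} + \frac{2038}{359955} = - \frac{102922933426}{27415252665}$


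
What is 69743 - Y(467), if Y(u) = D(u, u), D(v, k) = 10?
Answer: 69733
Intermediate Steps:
Y(u) = 10
69743 - Y(467) = 69743 - 1*10 = 69743 - 10 = 69733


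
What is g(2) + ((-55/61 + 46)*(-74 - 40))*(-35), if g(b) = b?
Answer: 10976612/61 ≈ 1.7994e+5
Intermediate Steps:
g(2) + ((-55/61 + 46)*(-74 - 40))*(-35) = 2 + ((-55/61 + 46)*(-74 - 40))*(-35) = 2 + ((-55*1/61 + 46)*(-114))*(-35) = 2 + ((-55/61 + 46)*(-114))*(-35) = 2 + ((2751/61)*(-114))*(-35) = 2 - 313614/61*(-35) = 2 + 10976490/61 = 10976612/61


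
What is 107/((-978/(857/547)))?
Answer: -91699/534966 ≈ -0.17141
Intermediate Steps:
107/((-978/(857/547))) = 107/((-978/(857*(1/547)))) = 107/((-978/857/547)) = 107/((-978*547/857)) = 107/((-1*534966/857)) = 107/(-534966/857) = 107*(-857/534966) = -91699/534966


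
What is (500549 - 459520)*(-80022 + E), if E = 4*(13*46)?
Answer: -3185081270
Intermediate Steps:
E = 2392 (E = 4*598 = 2392)
(500549 - 459520)*(-80022 + E) = (500549 - 459520)*(-80022 + 2392) = 41029*(-77630) = -3185081270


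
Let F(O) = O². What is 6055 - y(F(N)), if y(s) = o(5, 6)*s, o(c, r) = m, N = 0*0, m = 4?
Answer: 6055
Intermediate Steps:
N = 0
o(c, r) = 4
y(s) = 4*s
6055 - y(F(N)) = 6055 - 4*0² = 6055 - 4*0 = 6055 - 1*0 = 6055 + 0 = 6055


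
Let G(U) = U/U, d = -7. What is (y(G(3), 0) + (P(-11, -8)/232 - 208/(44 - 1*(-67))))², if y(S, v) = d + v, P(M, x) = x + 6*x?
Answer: 860952964/10361961 ≈ 83.088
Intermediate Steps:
P(M, x) = 7*x
G(U) = 1
y(S, v) = -7 + v
(y(G(3), 0) + (P(-11, -8)/232 - 208/(44 - 1*(-67))))² = ((-7 + 0) + ((7*(-8))/232 - 208/(44 - 1*(-67))))² = (-7 + (-56*1/232 - 208/(44 + 67)))² = (-7 + (-7/29 - 208/111))² = (-7 - 6809/3219)² = (-29342/3219)² = 860952964/10361961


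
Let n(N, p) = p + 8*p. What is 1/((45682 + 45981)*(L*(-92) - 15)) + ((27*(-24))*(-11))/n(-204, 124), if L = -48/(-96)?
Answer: 1107105683/173334733 ≈ 6.3871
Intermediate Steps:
n(N, p) = 9*p
L = 1/2 (L = -48*(-1/96) = 1/2 ≈ 0.50000)
1/((45682 + 45981)*(L*(-92) - 15)) + ((27*(-24))*(-11))/n(-204, 124) = 1/((45682 + 45981)*((1/2)*(-92) - 15)) + ((27*(-24))*(-11))/((9*124)) = 1/(91663*(-46 - 15)) - 648*(-11)/1116 = (1/91663)/(-61) + 7128*(1/1116) = (1/91663)*(-1/61) + 198/31 = -1/5591443 + 198/31 = 1107105683/173334733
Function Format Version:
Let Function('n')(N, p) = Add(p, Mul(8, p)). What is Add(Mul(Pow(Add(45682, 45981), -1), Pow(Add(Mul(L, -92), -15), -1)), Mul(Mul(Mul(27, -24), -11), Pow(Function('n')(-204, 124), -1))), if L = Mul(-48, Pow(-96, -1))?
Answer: Rational(1107105683, 173334733) ≈ 6.3871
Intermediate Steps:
Function('n')(N, p) = Mul(9, p)
L = Rational(1, 2) (L = Mul(-48, Rational(-1, 96)) = Rational(1, 2) ≈ 0.50000)
Add(Mul(Pow(Add(45682, 45981), -1), Pow(Add(Mul(L, -92), -15), -1)), Mul(Mul(Mul(27, -24), -11), Pow(Function('n')(-204, 124), -1))) = Add(Mul(Pow(Add(45682, 45981), -1), Pow(Add(Mul(Rational(1, 2), -92), -15), -1)), Mul(Mul(Mul(27, -24), -11), Pow(Mul(9, 124), -1))) = Add(Mul(Pow(91663, -1), Pow(Add(-46, -15), -1)), Mul(Mul(-648, -11), Pow(1116, -1))) = Add(Mul(Rational(1, 91663), Pow(-61, -1)), Mul(7128, Rational(1, 1116))) = Add(Mul(Rational(1, 91663), Rational(-1, 61)), Rational(198, 31)) = Add(Rational(-1, 5591443), Rational(198, 31)) = Rational(1107105683, 173334733)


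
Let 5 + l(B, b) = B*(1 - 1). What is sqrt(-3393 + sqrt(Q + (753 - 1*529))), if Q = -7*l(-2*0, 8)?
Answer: sqrt(-3393 + sqrt(259)) ≈ 58.111*I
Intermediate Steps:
l(B, b) = -5 (l(B, b) = -5 + B*(1 - 1) = -5 + B*0 = -5 + 0 = -5)
Q = 35 (Q = -7*(-5) = 35)
sqrt(-3393 + sqrt(Q + (753 - 1*529))) = sqrt(-3393 + sqrt(35 + (753 - 1*529))) = sqrt(-3393 + sqrt(35 + (753 - 529))) = sqrt(-3393 + sqrt(35 + 224)) = sqrt(-3393 + sqrt(259))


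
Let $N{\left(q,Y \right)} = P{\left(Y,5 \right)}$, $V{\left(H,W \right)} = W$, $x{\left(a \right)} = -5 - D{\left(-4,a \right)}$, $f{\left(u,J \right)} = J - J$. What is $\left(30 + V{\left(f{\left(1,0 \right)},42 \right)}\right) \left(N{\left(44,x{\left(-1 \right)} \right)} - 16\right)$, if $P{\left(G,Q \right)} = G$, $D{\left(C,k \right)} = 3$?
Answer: $-1728$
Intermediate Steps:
$f{\left(u,J \right)} = 0$
$x{\left(a \right)} = -8$ ($x{\left(a \right)} = -5 - 3 = -8$)
$N{\left(q,Y \right)} = Y$
$\left(30 + V{\left(f{\left(1,0 \right)},42 \right)}\right) \left(N{\left(44,x{\left(-1 \right)} \right)} - 16\right) = \left(30 + 42\right) \left(-8 - 16\right) = 72 \left(-24\right) = -1728$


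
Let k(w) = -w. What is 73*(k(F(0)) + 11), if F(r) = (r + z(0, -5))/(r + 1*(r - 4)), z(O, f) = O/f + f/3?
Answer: 9271/12 ≈ 772.58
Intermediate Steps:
z(O, f) = f/3 + O/f (z(O, f) = O/f + f*(⅓) = O/f + f/3 = f/3 + O/f)
F(r) = (-5/3 + r)/(-4 + 2*r) (F(r) = (r + ((⅓)*(-5) + 0/(-5)))/(r + 1*(r - 4)) = (r + (-5/3 + 0*(-⅕)))/(r + 1*(-4 + r)) = (r + (-5/3 + 0))/(r + (-4 + r)) = (r - 5/3)/(-4 + 2*r) = (-5/3 + r)/(-4 + 2*r))
73*(k(F(0)) + 11) = 73*(-(-5 + 3*0)/(6*(-2 + 0)) + 11) = 73*(-(-5 + 0)/(6*(-2)) + 11) = 73*(-(-1)*(-5)/(6*2) + 11) = 73*(-1*5/12 + 11) = 73*(-5/12 + 11) = 73*(127/12) = 9271/12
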